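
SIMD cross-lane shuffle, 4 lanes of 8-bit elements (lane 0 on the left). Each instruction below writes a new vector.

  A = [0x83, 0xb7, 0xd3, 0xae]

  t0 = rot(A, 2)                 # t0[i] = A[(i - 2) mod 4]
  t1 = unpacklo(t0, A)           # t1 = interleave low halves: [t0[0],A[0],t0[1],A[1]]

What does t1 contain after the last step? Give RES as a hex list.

RES = [0xd3, 0x83, 0xae, 0xb7]

→ t0 |d3|ae|83|b7|
→ t1 |d3|83|ae|b7|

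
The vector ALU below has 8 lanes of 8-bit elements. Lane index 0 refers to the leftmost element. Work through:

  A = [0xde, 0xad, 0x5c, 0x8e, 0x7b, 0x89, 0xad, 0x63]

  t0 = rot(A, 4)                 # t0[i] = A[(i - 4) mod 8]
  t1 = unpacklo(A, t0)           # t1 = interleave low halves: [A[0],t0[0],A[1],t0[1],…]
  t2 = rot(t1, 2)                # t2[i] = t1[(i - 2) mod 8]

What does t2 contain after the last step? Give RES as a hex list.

RES = [0x8e, 0x63, 0xde, 0x7b, 0xad, 0x89, 0x5c, 0xad]

  t0: 7b 89 ad 63 de ad 5c 8e
  t1: de 7b ad 89 5c ad 8e 63
  t2: 8e 63 de 7b ad 89 5c ad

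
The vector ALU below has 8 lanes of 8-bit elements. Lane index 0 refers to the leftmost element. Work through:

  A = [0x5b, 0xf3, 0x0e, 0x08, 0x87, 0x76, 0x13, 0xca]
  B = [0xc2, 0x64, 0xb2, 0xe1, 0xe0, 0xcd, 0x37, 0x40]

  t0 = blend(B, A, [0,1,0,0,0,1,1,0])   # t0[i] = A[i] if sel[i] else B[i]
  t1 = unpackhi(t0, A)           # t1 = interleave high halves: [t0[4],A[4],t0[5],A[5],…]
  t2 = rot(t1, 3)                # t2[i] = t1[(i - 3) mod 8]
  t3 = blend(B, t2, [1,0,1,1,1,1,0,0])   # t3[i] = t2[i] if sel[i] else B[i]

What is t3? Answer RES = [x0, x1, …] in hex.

RES = [ 0x13  0x64  0xca  0xe0  0x87  0x76  0x37  0x40 ]

t0 = [0xc2, 0xf3, 0xb2, 0xe1, 0xe0, 0x76, 0x13, 0x40]
t1 = [0xe0, 0x87, 0x76, 0x76, 0x13, 0x13, 0x40, 0xca]
t2 = [0x13, 0x40, 0xca, 0xe0, 0x87, 0x76, 0x76, 0x13]
t3 = [0x13, 0x64, 0xca, 0xe0, 0x87, 0x76, 0x37, 0x40]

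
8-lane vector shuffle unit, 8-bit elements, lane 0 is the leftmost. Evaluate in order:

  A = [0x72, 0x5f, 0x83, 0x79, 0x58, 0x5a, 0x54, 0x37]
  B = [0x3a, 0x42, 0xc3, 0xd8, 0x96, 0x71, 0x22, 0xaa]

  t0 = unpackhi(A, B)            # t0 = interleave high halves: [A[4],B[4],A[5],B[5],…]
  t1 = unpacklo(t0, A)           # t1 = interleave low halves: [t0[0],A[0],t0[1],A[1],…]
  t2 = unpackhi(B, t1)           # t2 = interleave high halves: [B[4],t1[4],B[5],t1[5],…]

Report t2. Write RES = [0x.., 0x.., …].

→ t0 |58|96|5a|71|54|22|37|aa|
→ t1 |58|72|96|5f|5a|83|71|79|
→ t2 |96|5a|71|83|22|71|aa|79|

RES = [0x96, 0x5a, 0x71, 0x83, 0x22, 0x71, 0xaa, 0x79]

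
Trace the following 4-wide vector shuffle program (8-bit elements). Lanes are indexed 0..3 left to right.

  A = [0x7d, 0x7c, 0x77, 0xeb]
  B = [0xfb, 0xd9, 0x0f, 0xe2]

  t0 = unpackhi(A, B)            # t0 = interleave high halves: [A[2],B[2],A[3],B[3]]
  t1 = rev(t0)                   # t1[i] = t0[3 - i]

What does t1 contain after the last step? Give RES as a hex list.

→ t0 |77|0f|eb|e2|
→ t1 |e2|eb|0f|77|

RES = [ 0xe2  0xeb  0x0f  0x77 ]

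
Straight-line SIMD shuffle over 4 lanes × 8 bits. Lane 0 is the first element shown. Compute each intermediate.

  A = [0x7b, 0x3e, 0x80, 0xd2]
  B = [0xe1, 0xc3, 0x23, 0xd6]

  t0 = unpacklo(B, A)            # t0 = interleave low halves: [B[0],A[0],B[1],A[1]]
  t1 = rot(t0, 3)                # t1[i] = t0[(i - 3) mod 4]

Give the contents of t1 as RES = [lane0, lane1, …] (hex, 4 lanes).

RES = [ 0x7b  0xc3  0x3e  0xe1 ]

t0 = [0xe1, 0x7b, 0xc3, 0x3e]
t1 = [0x7b, 0xc3, 0x3e, 0xe1]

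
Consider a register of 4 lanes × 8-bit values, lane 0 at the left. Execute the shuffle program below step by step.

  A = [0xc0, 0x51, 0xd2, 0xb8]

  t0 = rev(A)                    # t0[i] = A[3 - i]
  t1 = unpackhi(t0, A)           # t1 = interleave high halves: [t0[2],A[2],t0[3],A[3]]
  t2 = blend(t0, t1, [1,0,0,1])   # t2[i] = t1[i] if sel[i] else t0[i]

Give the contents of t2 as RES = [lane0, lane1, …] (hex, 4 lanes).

RES = [ 0x51  0xd2  0x51  0xb8 ]

  t0: b8 d2 51 c0
  t1: 51 d2 c0 b8
  t2: 51 d2 51 b8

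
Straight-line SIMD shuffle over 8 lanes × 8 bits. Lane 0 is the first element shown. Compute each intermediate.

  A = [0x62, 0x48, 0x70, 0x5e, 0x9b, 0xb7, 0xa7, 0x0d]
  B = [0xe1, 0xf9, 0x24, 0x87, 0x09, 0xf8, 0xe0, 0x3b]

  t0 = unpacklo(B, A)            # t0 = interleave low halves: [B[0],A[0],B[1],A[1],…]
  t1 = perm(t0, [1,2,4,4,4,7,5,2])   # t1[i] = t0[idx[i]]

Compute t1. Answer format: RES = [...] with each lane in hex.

t0 = [0xe1, 0x62, 0xf9, 0x48, 0x24, 0x70, 0x87, 0x5e]
t1 = [0x62, 0xf9, 0x24, 0x24, 0x24, 0x5e, 0x70, 0xf9]

RES = [ 0x62  0xf9  0x24  0x24  0x24  0x5e  0x70  0xf9 ]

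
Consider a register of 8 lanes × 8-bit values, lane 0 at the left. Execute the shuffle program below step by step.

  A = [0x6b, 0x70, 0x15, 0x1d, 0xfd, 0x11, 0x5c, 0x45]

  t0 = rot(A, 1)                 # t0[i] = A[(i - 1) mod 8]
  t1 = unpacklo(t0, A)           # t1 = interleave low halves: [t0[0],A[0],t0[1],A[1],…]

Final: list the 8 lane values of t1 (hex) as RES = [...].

RES = [ 0x45  0x6b  0x6b  0x70  0x70  0x15  0x15  0x1d ]

  t0: 45 6b 70 15 1d fd 11 5c
  t1: 45 6b 6b 70 70 15 15 1d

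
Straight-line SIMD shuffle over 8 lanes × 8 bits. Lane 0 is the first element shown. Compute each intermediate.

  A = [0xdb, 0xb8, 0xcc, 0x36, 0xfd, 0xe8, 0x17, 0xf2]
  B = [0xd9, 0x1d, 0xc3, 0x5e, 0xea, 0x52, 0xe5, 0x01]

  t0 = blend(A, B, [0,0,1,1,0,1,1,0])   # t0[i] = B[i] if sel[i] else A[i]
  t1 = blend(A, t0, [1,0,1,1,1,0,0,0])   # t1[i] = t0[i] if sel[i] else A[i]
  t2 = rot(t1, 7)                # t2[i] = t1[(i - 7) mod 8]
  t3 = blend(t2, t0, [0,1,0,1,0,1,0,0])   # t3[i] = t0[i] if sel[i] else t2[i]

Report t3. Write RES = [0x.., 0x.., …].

→ t0 |db|b8|c3|5e|fd|52|e5|f2|
→ t1 |db|b8|c3|5e|fd|e8|17|f2|
→ t2 |b8|c3|5e|fd|e8|17|f2|db|
→ t3 |b8|b8|5e|5e|e8|52|f2|db|

RES = [ 0xb8  0xb8  0x5e  0x5e  0xe8  0x52  0xf2  0xdb ]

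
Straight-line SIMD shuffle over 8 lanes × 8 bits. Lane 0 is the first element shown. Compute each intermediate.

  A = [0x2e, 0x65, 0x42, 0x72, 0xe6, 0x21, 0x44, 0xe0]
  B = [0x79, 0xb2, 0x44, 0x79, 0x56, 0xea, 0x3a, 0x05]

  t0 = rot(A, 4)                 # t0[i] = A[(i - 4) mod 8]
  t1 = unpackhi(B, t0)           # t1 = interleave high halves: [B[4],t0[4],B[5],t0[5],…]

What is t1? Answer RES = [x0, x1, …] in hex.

RES = [ 0x56  0x2e  0xea  0x65  0x3a  0x42  0x05  0x72 ]

→ t0 |e6|21|44|e0|2e|65|42|72|
→ t1 |56|2e|ea|65|3a|42|05|72|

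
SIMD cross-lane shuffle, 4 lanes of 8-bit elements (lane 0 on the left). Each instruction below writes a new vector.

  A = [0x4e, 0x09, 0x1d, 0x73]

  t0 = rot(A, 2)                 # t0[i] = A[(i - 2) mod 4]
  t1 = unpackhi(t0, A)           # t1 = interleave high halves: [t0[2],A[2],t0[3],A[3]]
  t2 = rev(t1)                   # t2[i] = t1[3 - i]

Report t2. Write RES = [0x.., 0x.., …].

→ t0 |1d|73|4e|09|
→ t1 |4e|1d|09|73|
→ t2 |73|09|1d|4e|

RES = [ 0x73  0x09  0x1d  0x4e ]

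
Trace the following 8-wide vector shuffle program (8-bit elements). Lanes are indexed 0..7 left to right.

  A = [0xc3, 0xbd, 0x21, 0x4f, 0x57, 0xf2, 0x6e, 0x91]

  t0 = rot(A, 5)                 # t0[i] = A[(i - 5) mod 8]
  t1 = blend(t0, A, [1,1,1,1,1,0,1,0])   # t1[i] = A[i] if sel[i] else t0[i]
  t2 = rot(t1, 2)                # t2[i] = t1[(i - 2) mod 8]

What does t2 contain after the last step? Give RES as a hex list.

t0 = [0x4f, 0x57, 0xf2, 0x6e, 0x91, 0xc3, 0xbd, 0x21]
t1 = [0xc3, 0xbd, 0x21, 0x4f, 0x57, 0xc3, 0x6e, 0x21]
t2 = [0x6e, 0x21, 0xc3, 0xbd, 0x21, 0x4f, 0x57, 0xc3]

RES = [0x6e, 0x21, 0xc3, 0xbd, 0x21, 0x4f, 0x57, 0xc3]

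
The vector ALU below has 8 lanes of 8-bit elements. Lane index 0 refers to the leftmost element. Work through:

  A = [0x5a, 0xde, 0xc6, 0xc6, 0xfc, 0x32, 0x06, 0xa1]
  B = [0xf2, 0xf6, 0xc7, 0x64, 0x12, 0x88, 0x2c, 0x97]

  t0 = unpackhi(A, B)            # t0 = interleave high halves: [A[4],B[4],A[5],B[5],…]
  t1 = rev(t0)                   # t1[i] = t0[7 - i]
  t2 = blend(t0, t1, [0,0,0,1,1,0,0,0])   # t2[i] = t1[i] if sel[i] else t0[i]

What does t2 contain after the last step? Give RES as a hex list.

  t0: fc 12 32 88 06 2c a1 97
  t1: 97 a1 2c 06 88 32 12 fc
  t2: fc 12 32 06 88 2c a1 97

RES = [0xfc, 0x12, 0x32, 0x06, 0x88, 0x2c, 0xa1, 0x97]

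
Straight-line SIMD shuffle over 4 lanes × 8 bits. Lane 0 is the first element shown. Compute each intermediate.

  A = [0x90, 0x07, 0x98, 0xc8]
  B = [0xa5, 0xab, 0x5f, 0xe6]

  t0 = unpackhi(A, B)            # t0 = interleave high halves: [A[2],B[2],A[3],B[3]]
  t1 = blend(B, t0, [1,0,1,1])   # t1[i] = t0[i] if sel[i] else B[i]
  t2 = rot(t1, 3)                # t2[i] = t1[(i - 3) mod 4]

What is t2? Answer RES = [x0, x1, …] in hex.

→ t0 |98|5f|c8|e6|
→ t1 |98|ab|c8|e6|
→ t2 |ab|c8|e6|98|

RES = [ 0xab  0xc8  0xe6  0x98 ]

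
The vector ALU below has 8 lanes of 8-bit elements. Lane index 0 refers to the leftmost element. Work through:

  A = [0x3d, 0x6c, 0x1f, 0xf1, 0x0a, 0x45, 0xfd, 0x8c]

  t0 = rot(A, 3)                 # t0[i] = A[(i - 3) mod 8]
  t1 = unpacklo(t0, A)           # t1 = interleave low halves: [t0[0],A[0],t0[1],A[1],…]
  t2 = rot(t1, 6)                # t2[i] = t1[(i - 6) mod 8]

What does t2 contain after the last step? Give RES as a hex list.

RES = [ 0xfd  0x6c  0x8c  0x1f  0x3d  0xf1  0x45  0x3d ]

t0 = [0x45, 0xfd, 0x8c, 0x3d, 0x6c, 0x1f, 0xf1, 0x0a]
t1 = [0x45, 0x3d, 0xfd, 0x6c, 0x8c, 0x1f, 0x3d, 0xf1]
t2 = [0xfd, 0x6c, 0x8c, 0x1f, 0x3d, 0xf1, 0x45, 0x3d]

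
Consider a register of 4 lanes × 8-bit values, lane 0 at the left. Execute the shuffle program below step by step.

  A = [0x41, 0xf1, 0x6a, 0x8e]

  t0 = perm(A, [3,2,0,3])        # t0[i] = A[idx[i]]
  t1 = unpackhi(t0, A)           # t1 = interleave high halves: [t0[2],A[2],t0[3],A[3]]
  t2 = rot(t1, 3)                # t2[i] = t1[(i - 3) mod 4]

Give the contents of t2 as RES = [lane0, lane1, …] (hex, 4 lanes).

RES = [ 0x6a  0x8e  0x8e  0x41 ]

  t0: 8e 6a 41 8e
  t1: 41 6a 8e 8e
  t2: 6a 8e 8e 41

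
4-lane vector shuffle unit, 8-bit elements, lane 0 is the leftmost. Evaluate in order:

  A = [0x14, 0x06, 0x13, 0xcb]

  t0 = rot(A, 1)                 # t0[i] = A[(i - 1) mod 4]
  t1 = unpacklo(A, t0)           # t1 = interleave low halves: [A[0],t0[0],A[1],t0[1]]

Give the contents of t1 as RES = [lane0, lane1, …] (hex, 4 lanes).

RES = [0x14, 0xcb, 0x06, 0x14]

t0 = [0xcb, 0x14, 0x06, 0x13]
t1 = [0x14, 0xcb, 0x06, 0x14]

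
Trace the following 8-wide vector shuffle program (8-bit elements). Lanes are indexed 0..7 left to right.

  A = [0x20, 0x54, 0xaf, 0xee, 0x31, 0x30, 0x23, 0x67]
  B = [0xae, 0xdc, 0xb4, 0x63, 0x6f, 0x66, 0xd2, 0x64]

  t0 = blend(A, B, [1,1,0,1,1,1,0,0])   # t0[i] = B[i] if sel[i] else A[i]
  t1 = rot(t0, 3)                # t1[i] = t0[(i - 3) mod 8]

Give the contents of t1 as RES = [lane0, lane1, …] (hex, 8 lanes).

→ t0 |ae|dc|af|63|6f|66|23|67|
→ t1 |66|23|67|ae|dc|af|63|6f|

RES = [ 0x66  0x23  0x67  0xae  0xdc  0xaf  0x63  0x6f ]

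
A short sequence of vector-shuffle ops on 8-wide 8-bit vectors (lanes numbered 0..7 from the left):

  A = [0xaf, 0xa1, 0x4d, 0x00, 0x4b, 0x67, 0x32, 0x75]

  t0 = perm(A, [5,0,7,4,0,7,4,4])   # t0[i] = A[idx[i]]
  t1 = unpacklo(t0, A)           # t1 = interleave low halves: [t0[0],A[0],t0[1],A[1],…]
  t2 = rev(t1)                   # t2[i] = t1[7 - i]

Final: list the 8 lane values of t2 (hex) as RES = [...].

  t0: 67 af 75 4b af 75 4b 4b
  t1: 67 af af a1 75 4d 4b 00
  t2: 00 4b 4d 75 a1 af af 67

RES = [ 0x00  0x4b  0x4d  0x75  0xa1  0xaf  0xaf  0x67 ]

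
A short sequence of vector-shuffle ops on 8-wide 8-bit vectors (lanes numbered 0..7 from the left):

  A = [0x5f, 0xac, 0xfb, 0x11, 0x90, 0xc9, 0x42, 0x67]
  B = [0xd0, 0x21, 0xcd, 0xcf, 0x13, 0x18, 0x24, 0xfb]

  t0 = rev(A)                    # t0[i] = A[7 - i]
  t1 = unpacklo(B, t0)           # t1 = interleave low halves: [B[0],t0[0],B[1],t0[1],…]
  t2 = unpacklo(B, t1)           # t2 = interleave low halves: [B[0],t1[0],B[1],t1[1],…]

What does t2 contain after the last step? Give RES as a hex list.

RES = [0xd0, 0xd0, 0x21, 0x67, 0xcd, 0x21, 0xcf, 0x42]

→ t0 |67|42|c9|90|11|fb|ac|5f|
→ t1 |d0|67|21|42|cd|c9|cf|90|
→ t2 |d0|d0|21|67|cd|21|cf|42|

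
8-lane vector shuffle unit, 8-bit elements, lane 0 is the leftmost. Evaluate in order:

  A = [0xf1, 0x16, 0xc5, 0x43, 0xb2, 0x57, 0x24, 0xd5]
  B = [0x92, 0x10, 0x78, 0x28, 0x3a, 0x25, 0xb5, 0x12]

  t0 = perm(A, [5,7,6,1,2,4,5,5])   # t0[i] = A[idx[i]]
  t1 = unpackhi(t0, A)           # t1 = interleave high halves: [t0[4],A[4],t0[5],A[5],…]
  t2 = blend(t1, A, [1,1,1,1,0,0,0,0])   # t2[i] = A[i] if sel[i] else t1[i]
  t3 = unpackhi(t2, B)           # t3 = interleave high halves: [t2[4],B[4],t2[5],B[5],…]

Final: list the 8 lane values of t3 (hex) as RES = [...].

RES = [ 0x57  0x3a  0x24  0x25  0x57  0xb5  0xd5  0x12 ]

→ t0 |57|d5|24|16|c5|b2|57|57|
→ t1 |c5|b2|b2|57|57|24|57|d5|
→ t2 |f1|16|c5|43|57|24|57|d5|
→ t3 |57|3a|24|25|57|b5|d5|12|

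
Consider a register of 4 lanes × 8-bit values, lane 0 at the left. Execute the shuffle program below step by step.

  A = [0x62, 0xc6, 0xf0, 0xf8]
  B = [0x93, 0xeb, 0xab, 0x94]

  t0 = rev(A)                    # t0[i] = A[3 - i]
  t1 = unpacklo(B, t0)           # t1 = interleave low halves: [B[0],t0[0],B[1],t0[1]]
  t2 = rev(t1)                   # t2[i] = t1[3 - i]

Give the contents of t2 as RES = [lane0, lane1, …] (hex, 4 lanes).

RES = [ 0xf0  0xeb  0xf8  0x93 ]

→ t0 |f8|f0|c6|62|
→ t1 |93|f8|eb|f0|
→ t2 |f0|eb|f8|93|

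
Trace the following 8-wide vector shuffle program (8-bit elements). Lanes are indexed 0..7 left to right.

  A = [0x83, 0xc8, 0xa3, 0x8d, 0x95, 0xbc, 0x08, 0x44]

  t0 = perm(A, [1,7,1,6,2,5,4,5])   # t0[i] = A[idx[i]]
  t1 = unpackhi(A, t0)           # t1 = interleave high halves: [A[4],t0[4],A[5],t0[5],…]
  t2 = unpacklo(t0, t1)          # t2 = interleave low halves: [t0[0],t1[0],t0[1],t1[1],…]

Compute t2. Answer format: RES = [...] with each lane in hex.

RES = [0xc8, 0x95, 0x44, 0xa3, 0xc8, 0xbc, 0x08, 0xbc]

→ t0 |c8|44|c8|08|a3|bc|95|bc|
→ t1 |95|a3|bc|bc|08|95|44|bc|
→ t2 |c8|95|44|a3|c8|bc|08|bc|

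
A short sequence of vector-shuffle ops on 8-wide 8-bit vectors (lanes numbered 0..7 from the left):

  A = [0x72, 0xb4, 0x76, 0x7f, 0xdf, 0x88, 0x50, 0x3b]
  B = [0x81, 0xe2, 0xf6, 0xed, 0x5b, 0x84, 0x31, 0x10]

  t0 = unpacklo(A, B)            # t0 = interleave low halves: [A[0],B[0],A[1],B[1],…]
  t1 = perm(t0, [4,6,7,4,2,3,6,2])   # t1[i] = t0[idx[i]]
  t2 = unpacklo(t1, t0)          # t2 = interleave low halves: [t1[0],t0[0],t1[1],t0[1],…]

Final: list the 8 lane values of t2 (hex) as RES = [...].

RES = [0x76, 0x72, 0x7f, 0x81, 0xed, 0xb4, 0x76, 0xe2]

t0 = [0x72, 0x81, 0xb4, 0xe2, 0x76, 0xf6, 0x7f, 0xed]
t1 = [0x76, 0x7f, 0xed, 0x76, 0xb4, 0xe2, 0x7f, 0xb4]
t2 = [0x76, 0x72, 0x7f, 0x81, 0xed, 0xb4, 0x76, 0xe2]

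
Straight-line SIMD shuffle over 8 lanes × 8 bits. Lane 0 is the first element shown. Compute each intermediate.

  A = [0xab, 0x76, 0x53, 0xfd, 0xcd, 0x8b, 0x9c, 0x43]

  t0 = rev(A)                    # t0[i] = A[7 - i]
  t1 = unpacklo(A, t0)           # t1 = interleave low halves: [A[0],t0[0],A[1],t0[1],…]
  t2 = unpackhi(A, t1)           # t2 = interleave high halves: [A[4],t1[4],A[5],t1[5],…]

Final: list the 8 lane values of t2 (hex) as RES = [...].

RES = [0xcd, 0x53, 0x8b, 0x8b, 0x9c, 0xfd, 0x43, 0xcd]

t0 = [0x43, 0x9c, 0x8b, 0xcd, 0xfd, 0x53, 0x76, 0xab]
t1 = [0xab, 0x43, 0x76, 0x9c, 0x53, 0x8b, 0xfd, 0xcd]
t2 = [0xcd, 0x53, 0x8b, 0x8b, 0x9c, 0xfd, 0x43, 0xcd]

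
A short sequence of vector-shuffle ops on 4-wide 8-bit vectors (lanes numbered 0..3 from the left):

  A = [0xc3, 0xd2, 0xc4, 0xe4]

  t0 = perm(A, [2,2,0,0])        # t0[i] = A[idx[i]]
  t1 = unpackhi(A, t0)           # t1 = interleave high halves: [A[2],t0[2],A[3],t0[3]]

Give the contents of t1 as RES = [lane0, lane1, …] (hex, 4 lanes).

RES = [0xc4, 0xc3, 0xe4, 0xc3]

→ t0 |c4|c4|c3|c3|
→ t1 |c4|c3|e4|c3|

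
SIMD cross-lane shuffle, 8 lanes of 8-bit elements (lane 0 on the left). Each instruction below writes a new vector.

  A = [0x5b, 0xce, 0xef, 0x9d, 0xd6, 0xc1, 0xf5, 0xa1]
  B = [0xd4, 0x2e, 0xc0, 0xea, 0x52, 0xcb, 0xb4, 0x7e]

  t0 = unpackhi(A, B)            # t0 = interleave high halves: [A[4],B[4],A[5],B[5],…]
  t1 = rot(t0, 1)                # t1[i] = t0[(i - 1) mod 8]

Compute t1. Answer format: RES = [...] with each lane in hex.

  t0: d6 52 c1 cb f5 b4 a1 7e
  t1: 7e d6 52 c1 cb f5 b4 a1

RES = [ 0x7e  0xd6  0x52  0xc1  0xcb  0xf5  0xb4  0xa1 ]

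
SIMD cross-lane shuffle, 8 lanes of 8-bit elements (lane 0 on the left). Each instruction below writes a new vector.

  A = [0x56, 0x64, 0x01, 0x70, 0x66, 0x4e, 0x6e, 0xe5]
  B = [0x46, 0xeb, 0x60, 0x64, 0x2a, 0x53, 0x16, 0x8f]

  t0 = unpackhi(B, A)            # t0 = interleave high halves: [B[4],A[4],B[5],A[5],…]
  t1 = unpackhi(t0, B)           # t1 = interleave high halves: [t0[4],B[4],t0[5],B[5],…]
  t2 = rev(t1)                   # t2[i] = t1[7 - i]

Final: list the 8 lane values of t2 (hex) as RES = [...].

RES = [0x8f, 0xe5, 0x16, 0x8f, 0x53, 0x6e, 0x2a, 0x16]

  t0: 2a 66 53 4e 16 6e 8f e5
  t1: 16 2a 6e 53 8f 16 e5 8f
  t2: 8f e5 16 8f 53 6e 2a 16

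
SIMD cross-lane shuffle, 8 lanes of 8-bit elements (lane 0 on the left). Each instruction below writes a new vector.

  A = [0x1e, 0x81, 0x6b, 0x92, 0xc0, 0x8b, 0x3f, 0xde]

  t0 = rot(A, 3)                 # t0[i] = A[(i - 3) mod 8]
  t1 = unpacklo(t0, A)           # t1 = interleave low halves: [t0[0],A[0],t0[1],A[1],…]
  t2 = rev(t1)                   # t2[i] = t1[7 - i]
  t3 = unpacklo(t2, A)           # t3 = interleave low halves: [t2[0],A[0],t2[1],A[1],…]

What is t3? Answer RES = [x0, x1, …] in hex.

RES = [0x92, 0x1e, 0x1e, 0x81, 0x6b, 0x6b, 0xde, 0x92]

  t0: 8b 3f de 1e 81 6b 92 c0
  t1: 8b 1e 3f 81 de 6b 1e 92
  t2: 92 1e 6b de 81 3f 1e 8b
  t3: 92 1e 1e 81 6b 6b de 92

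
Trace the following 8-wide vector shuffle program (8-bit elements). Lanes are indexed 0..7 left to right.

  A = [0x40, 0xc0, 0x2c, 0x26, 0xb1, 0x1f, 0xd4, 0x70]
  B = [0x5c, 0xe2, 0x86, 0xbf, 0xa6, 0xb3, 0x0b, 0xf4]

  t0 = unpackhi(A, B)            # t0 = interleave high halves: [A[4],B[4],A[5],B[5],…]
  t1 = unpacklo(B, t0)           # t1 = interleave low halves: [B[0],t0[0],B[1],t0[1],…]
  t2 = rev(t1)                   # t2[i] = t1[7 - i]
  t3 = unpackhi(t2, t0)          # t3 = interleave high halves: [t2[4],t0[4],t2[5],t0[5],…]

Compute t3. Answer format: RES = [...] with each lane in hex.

t0 = [0xb1, 0xa6, 0x1f, 0xb3, 0xd4, 0x0b, 0x70, 0xf4]
t1 = [0x5c, 0xb1, 0xe2, 0xa6, 0x86, 0x1f, 0xbf, 0xb3]
t2 = [0xb3, 0xbf, 0x1f, 0x86, 0xa6, 0xe2, 0xb1, 0x5c]
t3 = [0xa6, 0xd4, 0xe2, 0x0b, 0xb1, 0x70, 0x5c, 0xf4]

RES = [ 0xa6  0xd4  0xe2  0x0b  0xb1  0x70  0x5c  0xf4 ]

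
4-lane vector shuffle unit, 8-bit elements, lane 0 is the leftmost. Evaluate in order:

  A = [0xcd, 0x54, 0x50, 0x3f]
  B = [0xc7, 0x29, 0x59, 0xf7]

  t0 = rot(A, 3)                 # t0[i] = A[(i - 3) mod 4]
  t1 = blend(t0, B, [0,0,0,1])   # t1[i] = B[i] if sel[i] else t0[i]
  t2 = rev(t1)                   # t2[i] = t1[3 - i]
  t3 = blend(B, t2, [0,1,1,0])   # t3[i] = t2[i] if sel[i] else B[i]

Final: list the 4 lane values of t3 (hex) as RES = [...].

RES = [0xc7, 0x3f, 0x50, 0xf7]

→ t0 |54|50|3f|cd|
→ t1 |54|50|3f|f7|
→ t2 |f7|3f|50|54|
→ t3 |c7|3f|50|f7|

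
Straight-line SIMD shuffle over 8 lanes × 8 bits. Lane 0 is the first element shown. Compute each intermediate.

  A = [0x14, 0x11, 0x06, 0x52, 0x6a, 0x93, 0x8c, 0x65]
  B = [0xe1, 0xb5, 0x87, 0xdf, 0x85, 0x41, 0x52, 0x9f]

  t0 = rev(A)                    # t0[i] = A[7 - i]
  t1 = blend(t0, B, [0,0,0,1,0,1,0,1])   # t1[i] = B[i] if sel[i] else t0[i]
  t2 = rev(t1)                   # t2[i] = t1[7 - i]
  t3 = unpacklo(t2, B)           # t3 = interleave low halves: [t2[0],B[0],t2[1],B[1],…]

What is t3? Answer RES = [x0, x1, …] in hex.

→ t0 |65|8c|93|6a|52|06|11|14|
→ t1 |65|8c|93|df|52|41|11|9f|
→ t2 |9f|11|41|52|df|93|8c|65|
→ t3 |9f|e1|11|b5|41|87|52|df|

RES = [0x9f, 0xe1, 0x11, 0xb5, 0x41, 0x87, 0x52, 0xdf]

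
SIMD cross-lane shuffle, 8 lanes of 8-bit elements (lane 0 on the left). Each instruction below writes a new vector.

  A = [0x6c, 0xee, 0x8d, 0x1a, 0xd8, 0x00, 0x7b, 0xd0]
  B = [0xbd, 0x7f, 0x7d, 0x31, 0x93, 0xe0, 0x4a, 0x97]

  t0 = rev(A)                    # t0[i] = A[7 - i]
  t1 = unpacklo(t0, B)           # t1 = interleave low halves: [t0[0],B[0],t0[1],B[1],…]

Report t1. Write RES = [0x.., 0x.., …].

RES = [0xd0, 0xbd, 0x7b, 0x7f, 0x00, 0x7d, 0xd8, 0x31]

→ t0 |d0|7b|00|d8|1a|8d|ee|6c|
→ t1 |d0|bd|7b|7f|00|7d|d8|31|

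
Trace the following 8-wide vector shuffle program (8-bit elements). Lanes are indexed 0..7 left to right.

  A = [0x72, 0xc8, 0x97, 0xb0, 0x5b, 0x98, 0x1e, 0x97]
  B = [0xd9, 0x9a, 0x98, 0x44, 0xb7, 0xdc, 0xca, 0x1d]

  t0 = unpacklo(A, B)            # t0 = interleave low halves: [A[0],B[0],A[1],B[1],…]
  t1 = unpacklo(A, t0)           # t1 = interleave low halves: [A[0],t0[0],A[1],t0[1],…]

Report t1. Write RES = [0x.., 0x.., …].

RES = [0x72, 0x72, 0xc8, 0xd9, 0x97, 0xc8, 0xb0, 0x9a]

  t0: 72 d9 c8 9a 97 98 b0 44
  t1: 72 72 c8 d9 97 c8 b0 9a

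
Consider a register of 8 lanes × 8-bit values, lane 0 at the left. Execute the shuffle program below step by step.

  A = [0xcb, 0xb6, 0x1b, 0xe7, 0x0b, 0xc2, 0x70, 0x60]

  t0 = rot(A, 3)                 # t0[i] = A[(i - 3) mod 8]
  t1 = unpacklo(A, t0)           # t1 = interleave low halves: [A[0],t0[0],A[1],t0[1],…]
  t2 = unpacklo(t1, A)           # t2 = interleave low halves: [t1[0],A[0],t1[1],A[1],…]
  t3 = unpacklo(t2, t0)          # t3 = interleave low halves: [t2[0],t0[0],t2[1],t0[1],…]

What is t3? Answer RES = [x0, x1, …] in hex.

t0 = [0xc2, 0x70, 0x60, 0xcb, 0xb6, 0x1b, 0xe7, 0x0b]
t1 = [0xcb, 0xc2, 0xb6, 0x70, 0x1b, 0x60, 0xe7, 0xcb]
t2 = [0xcb, 0xcb, 0xc2, 0xb6, 0xb6, 0x1b, 0x70, 0xe7]
t3 = [0xcb, 0xc2, 0xcb, 0x70, 0xc2, 0x60, 0xb6, 0xcb]

RES = [ 0xcb  0xc2  0xcb  0x70  0xc2  0x60  0xb6  0xcb ]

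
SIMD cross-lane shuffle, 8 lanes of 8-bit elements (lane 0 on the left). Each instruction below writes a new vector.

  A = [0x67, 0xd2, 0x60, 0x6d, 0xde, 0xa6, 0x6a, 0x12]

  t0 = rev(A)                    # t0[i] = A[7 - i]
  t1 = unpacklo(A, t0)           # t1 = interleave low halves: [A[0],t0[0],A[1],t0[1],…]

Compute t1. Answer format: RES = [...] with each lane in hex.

  t0: 12 6a a6 de 6d 60 d2 67
  t1: 67 12 d2 6a 60 a6 6d de

RES = [ 0x67  0x12  0xd2  0x6a  0x60  0xa6  0x6d  0xde ]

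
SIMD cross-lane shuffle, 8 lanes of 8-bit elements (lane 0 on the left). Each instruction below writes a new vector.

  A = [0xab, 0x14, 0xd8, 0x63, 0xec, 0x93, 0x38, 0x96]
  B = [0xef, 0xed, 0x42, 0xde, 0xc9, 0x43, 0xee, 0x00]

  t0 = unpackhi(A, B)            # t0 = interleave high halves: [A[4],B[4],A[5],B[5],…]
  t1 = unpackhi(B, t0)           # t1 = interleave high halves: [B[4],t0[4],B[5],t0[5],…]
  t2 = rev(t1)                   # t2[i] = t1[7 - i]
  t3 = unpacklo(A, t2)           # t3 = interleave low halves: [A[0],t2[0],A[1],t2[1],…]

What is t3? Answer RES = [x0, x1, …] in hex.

RES = [ 0xab  0x00  0x14  0x00  0xd8  0x96  0x63  0xee ]

→ t0 |ec|c9|93|43|38|ee|96|00|
→ t1 |c9|38|43|ee|ee|96|00|00|
→ t2 |00|00|96|ee|ee|43|38|c9|
→ t3 |ab|00|14|00|d8|96|63|ee|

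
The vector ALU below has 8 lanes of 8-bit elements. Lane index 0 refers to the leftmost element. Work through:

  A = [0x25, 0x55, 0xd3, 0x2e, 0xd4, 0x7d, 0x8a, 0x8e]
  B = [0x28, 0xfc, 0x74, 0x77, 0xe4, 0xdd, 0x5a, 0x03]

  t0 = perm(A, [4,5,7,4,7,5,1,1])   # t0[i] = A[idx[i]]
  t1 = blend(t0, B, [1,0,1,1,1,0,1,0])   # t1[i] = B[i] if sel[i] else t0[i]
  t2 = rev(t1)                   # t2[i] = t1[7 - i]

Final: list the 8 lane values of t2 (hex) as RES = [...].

RES = [ 0x55  0x5a  0x7d  0xe4  0x77  0x74  0x7d  0x28 ]

→ t0 |d4|7d|8e|d4|8e|7d|55|55|
→ t1 |28|7d|74|77|e4|7d|5a|55|
→ t2 |55|5a|7d|e4|77|74|7d|28|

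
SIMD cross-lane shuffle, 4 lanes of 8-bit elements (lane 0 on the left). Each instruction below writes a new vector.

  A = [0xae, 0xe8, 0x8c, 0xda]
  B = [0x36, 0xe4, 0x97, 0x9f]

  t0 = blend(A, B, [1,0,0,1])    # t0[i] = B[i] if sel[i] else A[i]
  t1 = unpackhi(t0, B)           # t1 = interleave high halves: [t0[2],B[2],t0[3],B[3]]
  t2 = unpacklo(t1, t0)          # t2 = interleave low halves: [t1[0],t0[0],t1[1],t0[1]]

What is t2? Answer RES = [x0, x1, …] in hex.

RES = [0x8c, 0x36, 0x97, 0xe8]

→ t0 |36|e8|8c|9f|
→ t1 |8c|97|9f|9f|
→ t2 |8c|36|97|e8|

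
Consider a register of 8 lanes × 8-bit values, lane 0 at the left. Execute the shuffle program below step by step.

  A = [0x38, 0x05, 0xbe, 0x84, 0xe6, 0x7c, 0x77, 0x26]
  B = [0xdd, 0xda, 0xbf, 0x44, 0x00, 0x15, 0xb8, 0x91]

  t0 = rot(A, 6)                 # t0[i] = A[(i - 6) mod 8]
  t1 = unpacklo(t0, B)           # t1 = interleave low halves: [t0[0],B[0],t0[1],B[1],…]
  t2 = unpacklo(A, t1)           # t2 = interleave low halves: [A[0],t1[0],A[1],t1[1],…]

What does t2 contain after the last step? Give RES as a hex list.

→ t0 |be|84|e6|7c|77|26|38|05|
→ t1 |be|dd|84|da|e6|bf|7c|44|
→ t2 |38|be|05|dd|be|84|84|da|

RES = [0x38, 0xbe, 0x05, 0xdd, 0xbe, 0x84, 0x84, 0xda]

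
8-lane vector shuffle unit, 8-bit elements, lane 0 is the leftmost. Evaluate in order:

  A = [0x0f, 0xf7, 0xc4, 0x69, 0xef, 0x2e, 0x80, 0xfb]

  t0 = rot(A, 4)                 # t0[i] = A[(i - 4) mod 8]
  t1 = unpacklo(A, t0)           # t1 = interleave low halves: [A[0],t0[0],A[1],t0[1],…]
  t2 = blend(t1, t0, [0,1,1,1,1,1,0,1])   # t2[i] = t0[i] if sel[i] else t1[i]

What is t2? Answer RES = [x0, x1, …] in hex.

RES = [0x0f, 0x2e, 0x80, 0xfb, 0x0f, 0xf7, 0x69, 0x69]

  t0: ef 2e 80 fb 0f f7 c4 69
  t1: 0f ef f7 2e c4 80 69 fb
  t2: 0f 2e 80 fb 0f f7 69 69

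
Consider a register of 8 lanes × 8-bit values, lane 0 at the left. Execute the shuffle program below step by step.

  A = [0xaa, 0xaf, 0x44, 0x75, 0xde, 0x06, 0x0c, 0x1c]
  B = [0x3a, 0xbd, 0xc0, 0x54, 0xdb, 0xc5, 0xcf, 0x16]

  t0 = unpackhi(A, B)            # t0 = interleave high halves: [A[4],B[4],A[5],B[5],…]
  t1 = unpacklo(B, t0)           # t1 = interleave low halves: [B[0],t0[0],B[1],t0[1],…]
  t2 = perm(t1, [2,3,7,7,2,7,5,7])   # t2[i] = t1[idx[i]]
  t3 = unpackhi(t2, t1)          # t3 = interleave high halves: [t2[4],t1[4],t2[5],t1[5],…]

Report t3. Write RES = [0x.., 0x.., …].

  t0: de db 06 c5 0c cf 1c 16
  t1: 3a de bd db c0 06 54 c5
  t2: bd db c5 c5 bd c5 06 c5
  t3: bd c0 c5 06 06 54 c5 c5

RES = [ 0xbd  0xc0  0xc5  0x06  0x06  0x54  0xc5  0xc5 ]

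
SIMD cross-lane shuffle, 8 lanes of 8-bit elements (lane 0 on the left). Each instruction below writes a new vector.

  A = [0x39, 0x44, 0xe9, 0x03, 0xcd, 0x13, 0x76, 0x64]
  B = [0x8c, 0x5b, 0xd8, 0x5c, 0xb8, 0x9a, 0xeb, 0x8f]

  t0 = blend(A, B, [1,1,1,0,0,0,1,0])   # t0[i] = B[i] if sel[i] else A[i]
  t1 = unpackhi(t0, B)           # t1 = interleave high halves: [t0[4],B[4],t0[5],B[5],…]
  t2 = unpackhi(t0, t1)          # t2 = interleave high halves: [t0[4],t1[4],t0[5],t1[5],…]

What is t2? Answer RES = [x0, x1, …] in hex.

→ t0 |8c|5b|d8|03|cd|13|eb|64|
→ t1 |cd|b8|13|9a|eb|eb|64|8f|
→ t2 |cd|eb|13|eb|eb|64|64|8f|

RES = [0xcd, 0xeb, 0x13, 0xeb, 0xeb, 0x64, 0x64, 0x8f]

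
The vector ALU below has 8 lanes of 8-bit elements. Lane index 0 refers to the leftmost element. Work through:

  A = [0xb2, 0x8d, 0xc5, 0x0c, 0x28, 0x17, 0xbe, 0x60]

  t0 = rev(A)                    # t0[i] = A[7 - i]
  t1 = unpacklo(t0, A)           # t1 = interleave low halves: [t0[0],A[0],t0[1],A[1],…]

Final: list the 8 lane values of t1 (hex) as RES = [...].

→ t0 |60|be|17|28|0c|c5|8d|b2|
→ t1 |60|b2|be|8d|17|c5|28|0c|

RES = [0x60, 0xb2, 0xbe, 0x8d, 0x17, 0xc5, 0x28, 0x0c]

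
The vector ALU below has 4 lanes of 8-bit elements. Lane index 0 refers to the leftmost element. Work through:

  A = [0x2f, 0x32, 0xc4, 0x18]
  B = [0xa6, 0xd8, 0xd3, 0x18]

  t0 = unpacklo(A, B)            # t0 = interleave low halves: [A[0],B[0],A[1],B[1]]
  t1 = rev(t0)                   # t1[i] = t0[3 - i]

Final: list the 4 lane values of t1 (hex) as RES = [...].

RES = [0xd8, 0x32, 0xa6, 0x2f]

  t0: 2f a6 32 d8
  t1: d8 32 a6 2f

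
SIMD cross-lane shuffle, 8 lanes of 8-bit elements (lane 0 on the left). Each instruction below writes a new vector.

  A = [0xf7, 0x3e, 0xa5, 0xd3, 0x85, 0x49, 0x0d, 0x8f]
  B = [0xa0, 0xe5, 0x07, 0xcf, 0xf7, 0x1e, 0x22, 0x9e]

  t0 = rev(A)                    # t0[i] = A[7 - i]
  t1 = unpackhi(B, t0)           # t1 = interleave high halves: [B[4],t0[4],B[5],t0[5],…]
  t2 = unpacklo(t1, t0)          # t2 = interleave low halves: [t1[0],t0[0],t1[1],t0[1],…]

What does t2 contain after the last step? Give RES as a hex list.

RES = [ 0xf7  0x8f  0xd3  0x0d  0x1e  0x49  0xa5  0x85 ]

t0 = [0x8f, 0x0d, 0x49, 0x85, 0xd3, 0xa5, 0x3e, 0xf7]
t1 = [0xf7, 0xd3, 0x1e, 0xa5, 0x22, 0x3e, 0x9e, 0xf7]
t2 = [0xf7, 0x8f, 0xd3, 0x0d, 0x1e, 0x49, 0xa5, 0x85]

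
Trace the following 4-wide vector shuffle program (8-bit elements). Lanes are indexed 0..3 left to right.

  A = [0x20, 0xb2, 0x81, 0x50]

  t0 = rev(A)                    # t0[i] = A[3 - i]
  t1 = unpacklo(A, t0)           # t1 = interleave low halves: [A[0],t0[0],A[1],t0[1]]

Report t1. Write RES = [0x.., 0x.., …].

RES = [ 0x20  0x50  0xb2  0x81 ]

  t0: 50 81 b2 20
  t1: 20 50 b2 81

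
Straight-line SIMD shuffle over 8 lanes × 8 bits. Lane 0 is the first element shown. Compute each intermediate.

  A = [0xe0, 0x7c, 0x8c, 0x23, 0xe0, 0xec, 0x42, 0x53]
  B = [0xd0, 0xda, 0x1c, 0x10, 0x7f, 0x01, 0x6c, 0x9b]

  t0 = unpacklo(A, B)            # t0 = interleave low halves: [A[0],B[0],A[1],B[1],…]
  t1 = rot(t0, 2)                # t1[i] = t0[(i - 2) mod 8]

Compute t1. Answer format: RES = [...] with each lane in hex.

  t0: e0 d0 7c da 8c 1c 23 10
  t1: 23 10 e0 d0 7c da 8c 1c

RES = [0x23, 0x10, 0xe0, 0xd0, 0x7c, 0xda, 0x8c, 0x1c]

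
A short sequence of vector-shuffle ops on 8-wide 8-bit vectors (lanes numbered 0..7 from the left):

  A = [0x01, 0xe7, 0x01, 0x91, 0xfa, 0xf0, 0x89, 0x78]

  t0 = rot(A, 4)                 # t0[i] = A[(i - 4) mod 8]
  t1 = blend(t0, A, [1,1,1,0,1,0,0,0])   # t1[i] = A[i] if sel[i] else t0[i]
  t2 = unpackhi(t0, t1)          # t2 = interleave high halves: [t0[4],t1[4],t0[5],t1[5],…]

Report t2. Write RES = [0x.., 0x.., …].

RES = [0x01, 0xfa, 0xe7, 0xe7, 0x01, 0x01, 0x91, 0x91]

t0 = [0xfa, 0xf0, 0x89, 0x78, 0x01, 0xe7, 0x01, 0x91]
t1 = [0x01, 0xe7, 0x01, 0x78, 0xfa, 0xe7, 0x01, 0x91]
t2 = [0x01, 0xfa, 0xe7, 0xe7, 0x01, 0x01, 0x91, 0x91]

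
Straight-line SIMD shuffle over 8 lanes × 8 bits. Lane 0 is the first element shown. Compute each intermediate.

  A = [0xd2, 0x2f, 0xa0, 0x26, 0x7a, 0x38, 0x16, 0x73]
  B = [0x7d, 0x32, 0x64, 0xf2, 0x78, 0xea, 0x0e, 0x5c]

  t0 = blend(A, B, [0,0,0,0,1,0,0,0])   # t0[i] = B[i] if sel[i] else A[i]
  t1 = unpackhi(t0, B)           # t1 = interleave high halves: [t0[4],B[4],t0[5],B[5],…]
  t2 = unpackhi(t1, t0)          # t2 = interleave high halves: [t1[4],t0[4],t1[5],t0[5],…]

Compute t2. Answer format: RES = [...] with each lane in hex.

  t0: d2 2f a0 26 78 38 16 73
  t1: 78 78 38 ea 16 0e 73 5c
  t2: 16 78 0e 38 73 16 5c 73

RES = [ 0x16  0x78  0x0e  0x38  0x73  0x16  0x5c  0x73 ]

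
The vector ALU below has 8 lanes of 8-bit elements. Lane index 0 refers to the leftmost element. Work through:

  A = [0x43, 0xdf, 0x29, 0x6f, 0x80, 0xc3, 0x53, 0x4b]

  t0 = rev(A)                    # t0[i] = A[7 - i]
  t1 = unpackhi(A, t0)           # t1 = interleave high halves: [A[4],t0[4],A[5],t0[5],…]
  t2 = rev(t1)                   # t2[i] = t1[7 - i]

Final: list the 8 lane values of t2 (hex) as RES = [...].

RES = [0x43, 0x4b, 0xdf, 0x53, 0x29, 0xc3, 0x6f, 0x80]

→ t0 |4b|53|c3|80|6f|29|df|43|
→ t1 |80|6f|c3|29|53|df|4b|43|
→ t2 |43|4b|df|53|29|c3|6f|80|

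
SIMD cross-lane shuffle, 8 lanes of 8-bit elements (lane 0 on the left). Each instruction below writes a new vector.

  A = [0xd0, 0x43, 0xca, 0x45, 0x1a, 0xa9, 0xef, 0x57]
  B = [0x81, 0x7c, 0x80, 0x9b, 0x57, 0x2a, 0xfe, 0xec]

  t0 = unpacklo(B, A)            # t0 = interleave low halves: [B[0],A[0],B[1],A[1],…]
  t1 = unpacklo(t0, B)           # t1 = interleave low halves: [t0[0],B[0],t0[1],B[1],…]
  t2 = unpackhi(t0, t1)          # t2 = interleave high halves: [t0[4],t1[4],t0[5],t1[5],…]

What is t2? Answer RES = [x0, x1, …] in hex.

→ t0 |81|d0|7c|43|80|ca|9b|45|
→ t1 |81|81|d0|7c|7c|80|43|9b|
→ t2 |80|7c|ca|80|9b|43|45|9b|

RES = [ 0x80  0x7c  0xca  0x80  0x9b  0x43  0x45  0x9b ]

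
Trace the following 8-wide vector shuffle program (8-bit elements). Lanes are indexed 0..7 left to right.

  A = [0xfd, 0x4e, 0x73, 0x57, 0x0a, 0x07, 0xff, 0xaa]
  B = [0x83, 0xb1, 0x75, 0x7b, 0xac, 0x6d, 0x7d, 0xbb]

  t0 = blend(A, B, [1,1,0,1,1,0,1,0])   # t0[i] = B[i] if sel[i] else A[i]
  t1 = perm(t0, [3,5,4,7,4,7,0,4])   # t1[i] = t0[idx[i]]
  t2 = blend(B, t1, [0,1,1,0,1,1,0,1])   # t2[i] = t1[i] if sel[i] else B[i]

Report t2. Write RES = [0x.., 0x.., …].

RES = [ 0x83  0x07  0xac  0x7b  0xac  0xaa  0x7d  0xac ]

→ t0 |83|b1|73|7b|ac|07|7d|aa|
→ t1 |7b|07|ac|aa|ac|aa|83|ac|
→ t2 |83|07|ac|7b|ac|aa|7d|ac|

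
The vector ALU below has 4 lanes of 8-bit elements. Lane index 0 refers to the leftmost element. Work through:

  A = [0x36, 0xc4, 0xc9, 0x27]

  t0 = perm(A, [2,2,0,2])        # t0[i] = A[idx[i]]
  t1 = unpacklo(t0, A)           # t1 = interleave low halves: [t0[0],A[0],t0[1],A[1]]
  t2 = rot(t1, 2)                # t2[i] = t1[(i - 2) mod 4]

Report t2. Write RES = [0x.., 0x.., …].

RES = [ 0xc9  0xc4  0xc9  0x36 ]

→ t0 |c9|c9|36|c9|
→ t1 |c9|36|c9|c4|
→ t2 |c9|c4|c9|36|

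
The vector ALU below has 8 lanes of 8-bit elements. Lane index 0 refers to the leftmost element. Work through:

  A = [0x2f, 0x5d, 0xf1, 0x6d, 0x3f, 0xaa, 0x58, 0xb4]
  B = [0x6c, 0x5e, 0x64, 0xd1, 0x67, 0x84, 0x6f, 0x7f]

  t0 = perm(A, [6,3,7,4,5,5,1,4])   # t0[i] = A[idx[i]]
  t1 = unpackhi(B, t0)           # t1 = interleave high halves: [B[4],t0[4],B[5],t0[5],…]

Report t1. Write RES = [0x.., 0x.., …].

t0 = [0x58, 0x6d, 0xb4, 0x3f, 0xaa, 0xaa, 0x5d, 0x3f]
t1 = [0x67, 0xaa, 0x84, 0xaa, 0x6f, 0x5d, 0x7f, 0x3f]

RES = [ 0x67  0xaa  0x84  0xaa  0x6f  0x5d  0x7f  0x3f ]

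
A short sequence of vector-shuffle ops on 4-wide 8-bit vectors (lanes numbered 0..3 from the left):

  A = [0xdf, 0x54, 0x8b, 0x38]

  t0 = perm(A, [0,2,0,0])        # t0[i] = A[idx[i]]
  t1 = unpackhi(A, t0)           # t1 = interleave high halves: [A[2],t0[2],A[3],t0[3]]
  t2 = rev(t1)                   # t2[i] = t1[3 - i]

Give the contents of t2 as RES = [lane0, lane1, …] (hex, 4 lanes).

RES = [0xdf, 0x38, 0xdf, 0x8b]

t0 = [0xdf, 0x8b, 0xdf, 0xdf]
t1 = [0x8b, 0xdf, 0x38, 0xdf]
t2 = [0xdf, 0x38, 0xdf, 0x8b]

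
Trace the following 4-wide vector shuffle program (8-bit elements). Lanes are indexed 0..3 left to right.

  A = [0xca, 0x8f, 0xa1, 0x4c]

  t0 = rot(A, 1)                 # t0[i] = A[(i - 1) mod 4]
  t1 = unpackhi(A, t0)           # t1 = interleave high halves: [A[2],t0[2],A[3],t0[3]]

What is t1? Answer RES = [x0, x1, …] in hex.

→ t0 |4c|ca|8f|a1|
→ t1 |a1|8f|4c|a1|

RES = [0xa1, 0x8f, 0x4c, 0xa1]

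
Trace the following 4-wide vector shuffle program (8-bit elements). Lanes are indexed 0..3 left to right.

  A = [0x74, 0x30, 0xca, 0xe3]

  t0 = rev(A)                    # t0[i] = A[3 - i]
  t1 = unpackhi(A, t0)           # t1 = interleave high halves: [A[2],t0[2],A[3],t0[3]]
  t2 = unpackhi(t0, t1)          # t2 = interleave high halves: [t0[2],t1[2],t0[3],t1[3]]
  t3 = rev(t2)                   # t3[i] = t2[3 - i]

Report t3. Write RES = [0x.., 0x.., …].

RES = [0x74, 0x74, 0xe3, 0x30]

t0 = [0xe3, 0xca, 0x30, 0x74]
t1 = [0xca, 0x30, 0xe3, 0x74]
t2 = [0x30, 0xe3, 0x74, 0x74]
t3 = [0x74, 0x74, 0xe3, 0x30]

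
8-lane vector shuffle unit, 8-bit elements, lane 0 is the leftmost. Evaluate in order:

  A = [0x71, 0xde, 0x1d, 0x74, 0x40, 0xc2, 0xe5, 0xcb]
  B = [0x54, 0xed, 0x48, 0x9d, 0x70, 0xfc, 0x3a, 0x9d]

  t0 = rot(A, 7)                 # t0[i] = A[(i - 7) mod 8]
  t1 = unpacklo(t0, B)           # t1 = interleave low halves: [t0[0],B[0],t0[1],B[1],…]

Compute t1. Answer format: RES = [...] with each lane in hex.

t0 = [0xde, 0x1d, 0x74, 0x40, 0xc2, 0xe5, 0xcb, 0x71]
t1 = [0xde, 0x54, 0x1d, 0xed, 0x74, 0x48, 0x40, 0x9d]

RES = [0xde, 0x54, 0x1d, 0xed, 0x74, 0x48, 0x40, 0x9d]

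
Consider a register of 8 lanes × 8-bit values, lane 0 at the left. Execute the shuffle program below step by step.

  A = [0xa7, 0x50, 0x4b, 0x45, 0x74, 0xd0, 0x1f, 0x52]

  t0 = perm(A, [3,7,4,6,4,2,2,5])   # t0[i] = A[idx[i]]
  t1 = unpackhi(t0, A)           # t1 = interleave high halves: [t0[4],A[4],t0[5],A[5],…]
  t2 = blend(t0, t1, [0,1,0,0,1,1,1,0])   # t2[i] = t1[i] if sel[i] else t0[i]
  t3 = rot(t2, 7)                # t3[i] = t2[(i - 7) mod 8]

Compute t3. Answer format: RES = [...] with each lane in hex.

RES = [ 0x74  0x74  0x1f  0x4b  0x1f  0xd0  0xd0  0x45 ]

t0 = [0x45, 0x52, 0x74, 0x1f, 0x74, 0x4b, 0x4b, 0xd0]
t1 = [0x74, 0x74, 0x4b, 0xd0, 0x4b, 0x1f, 0xd0, 0x52]
t2 = [0x45, 0x74, 0x74, 0x1f, 0x4b, 0x1f, 0xd0, 0xd0]
t3 = [0x74, 0x74, 0x1f, 0x4b, 0x1f, 0xd0, 0xd0, 0x45]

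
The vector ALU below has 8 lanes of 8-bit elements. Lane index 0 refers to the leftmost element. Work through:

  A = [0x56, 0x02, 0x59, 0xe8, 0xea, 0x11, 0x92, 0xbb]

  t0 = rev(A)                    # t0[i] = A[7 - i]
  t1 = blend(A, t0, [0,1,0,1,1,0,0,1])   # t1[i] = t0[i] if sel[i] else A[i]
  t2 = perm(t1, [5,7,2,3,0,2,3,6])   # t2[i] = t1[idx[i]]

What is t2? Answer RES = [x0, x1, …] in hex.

→ t0 |bb|92|11|ea|e8|59|02|56|
→ t1 |56|92|59|ea|e8|11|92|56|
→ t2 |11|56|59|ea|56|59|ea|92|

RES = [ 0x11  0x56  0x59  0xea  0x56  0x59  0xea  0x92 ]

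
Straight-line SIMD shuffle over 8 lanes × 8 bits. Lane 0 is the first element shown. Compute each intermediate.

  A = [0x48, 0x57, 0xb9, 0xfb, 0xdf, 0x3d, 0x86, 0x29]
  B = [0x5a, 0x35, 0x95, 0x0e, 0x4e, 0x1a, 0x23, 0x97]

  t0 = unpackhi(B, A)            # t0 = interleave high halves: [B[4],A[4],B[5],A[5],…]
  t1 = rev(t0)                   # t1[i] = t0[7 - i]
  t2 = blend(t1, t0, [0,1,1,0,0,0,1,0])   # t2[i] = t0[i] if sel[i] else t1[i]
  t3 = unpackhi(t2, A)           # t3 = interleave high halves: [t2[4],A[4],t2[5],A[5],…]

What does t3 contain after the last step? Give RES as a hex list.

→ t0 |4e|df|1a|3d|23|86|97|29|
→ t1 |29|97|86|23|3d|1a|df|4e|
→ t2 |29|df|1a|23|3d|1a|97|4e|
→ t3 |3d|df|1a|3d|97|86|4e|29|

RES = [ 0x3d  0xdf  0x1a  0x3d  0x97  0x86  0x4e  0x29 ]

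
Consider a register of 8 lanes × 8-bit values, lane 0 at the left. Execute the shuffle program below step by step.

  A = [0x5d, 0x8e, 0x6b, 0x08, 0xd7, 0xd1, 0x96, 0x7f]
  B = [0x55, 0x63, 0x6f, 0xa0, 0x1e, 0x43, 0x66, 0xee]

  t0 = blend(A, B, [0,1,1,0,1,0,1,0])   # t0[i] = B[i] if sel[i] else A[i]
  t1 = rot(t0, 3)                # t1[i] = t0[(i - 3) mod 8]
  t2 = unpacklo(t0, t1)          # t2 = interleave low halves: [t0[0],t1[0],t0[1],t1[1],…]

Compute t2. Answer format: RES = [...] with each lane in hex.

RES = [0x5d, 0xd1, 0x63, 0x66, 0x6f, 0x7f, 0x08, 0x5d]

t0 = [0x5d, 0x63, 0x6f, 0x08, 0x1e, 0xd1, 0x66, 0x7f]
t1 = [0xd1, 0x66, 0x7f, 0x5d, 0x63, 0x6f, 0x08, 0x1e]
t2 = [0x5d, 0xd1, 0x63, 0x66, 0x6f, 0x7f, 0x08, 0x5d]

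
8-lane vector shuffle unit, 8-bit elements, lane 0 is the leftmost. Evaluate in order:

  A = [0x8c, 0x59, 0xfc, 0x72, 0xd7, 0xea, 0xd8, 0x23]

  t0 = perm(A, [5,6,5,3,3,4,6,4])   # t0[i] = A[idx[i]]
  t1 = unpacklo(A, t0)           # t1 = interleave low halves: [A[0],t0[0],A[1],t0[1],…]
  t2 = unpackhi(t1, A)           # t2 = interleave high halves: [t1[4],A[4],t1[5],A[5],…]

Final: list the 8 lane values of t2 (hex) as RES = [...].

  t0: ea d8 ea 72 72 d7 d8 d7
  t1: 8c ea 59 d8 fc ea 72 72
  t2: fc d7 ea ea 72 d8 72 23

RES = [ 0xfc  0xd7  0xea  0xea  0x72  0xd8  0x72  0x23 ]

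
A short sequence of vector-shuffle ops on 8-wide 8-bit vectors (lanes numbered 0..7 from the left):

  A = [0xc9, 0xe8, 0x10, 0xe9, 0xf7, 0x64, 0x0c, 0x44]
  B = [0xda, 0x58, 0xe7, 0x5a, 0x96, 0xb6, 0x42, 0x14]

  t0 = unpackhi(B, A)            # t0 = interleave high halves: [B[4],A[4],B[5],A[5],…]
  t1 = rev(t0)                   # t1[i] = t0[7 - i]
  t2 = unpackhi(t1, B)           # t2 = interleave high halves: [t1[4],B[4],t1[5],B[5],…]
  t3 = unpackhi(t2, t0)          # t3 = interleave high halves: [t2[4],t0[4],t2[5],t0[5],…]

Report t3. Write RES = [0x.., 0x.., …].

→ t0 |96|f7|b6|64|42|0c|14|44|
→ t1 |44|14|0c|42|64|b6|f7|96|
→ t2 |64|96|b6|b6|f7|42|96|14|
→ t3 |f7|42|42|0c|96|14|14|44|

RES = [ 0xf7  0x42  0x42  0x0c  0x96  0x14  0x14  0x44 ]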